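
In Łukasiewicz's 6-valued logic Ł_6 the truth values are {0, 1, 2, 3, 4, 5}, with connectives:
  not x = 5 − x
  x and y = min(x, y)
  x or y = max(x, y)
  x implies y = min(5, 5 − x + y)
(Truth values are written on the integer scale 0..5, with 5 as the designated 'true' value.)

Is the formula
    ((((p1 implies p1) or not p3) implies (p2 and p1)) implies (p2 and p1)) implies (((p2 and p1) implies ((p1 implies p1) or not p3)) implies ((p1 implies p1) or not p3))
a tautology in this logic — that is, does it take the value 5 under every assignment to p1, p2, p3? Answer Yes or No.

At p1 = 3, p2 = 1, p3 = 4, for instance:
p1 implies p1 = 3 implies 3 = 5
not p3 = not 4 = 1
(p1 implies p1) or not p3 = 5 or 1 = 5
p2 and p1 = 1 and 3 = 1
((p1 implies p1) or not p3) implies (p2 and p1) = 5 implies 1 = 1
(((p1 implies p1) or not p3) implies (p2 and p1)) implies (p2 and p1) = 1 implies 1 = 5
(p2 and p1) implies ((p1 implies p1) or not p3) = 1 implies 5 = 5
((p2 and p1) implies ((p1 implies p1) or not p3)) implies ((p1 implies p1) or not p3) = 5 implies 5 = 5
((((p1 implies p1) or not p3) implies (p2 and p1)) implies (p2 and p1)) implies (((p2 and p1) implies ((p1 implies p1) or not p3)) implies ((p1 implies p1) or not p3)) = 5 implies 5 = 5
and checking the remaining 215 assignments likewise gives ≥ 5 in every case.

Yes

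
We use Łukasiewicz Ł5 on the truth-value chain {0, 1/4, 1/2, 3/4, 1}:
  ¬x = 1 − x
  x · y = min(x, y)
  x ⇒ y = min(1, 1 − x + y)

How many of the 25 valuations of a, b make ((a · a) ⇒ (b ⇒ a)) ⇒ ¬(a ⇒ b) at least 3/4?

3

value 1: 1 assignment (counts)
value 3/4: 2 assignments (counts)
value 1/2: 3 assignments
value 1/4: 4 assignments
value 0: 15 assignments
So 3 of the 25 assignments meet the threshold.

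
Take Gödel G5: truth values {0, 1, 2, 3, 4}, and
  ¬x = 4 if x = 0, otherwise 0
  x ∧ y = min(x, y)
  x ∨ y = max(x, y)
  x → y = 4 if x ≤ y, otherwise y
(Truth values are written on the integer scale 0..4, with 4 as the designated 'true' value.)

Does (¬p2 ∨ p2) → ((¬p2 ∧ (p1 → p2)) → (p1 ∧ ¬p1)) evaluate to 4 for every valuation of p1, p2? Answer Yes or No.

Counterexample: take p1 = 0, p2 = 0.
¬p2 = ¬0 = 4
¬p2 ∨ p2 = 4 ∨ 0 = 4
¬p2 = ¬0 = 4
p1 → p2 = 0 → 0 = 4
¬p2 ∧ (p1 → p2) = 4 ∧ 4 = 4
¬p1 = ¬0 = 4
p1 ∧ ¬p1 = 0 ∧ 4 = 0
(¬p2 ∧ (p1 → p2)) → (p1 ∧ ¬p1) = 4 → 0 = 0
(¬p2 ∨ p2) → ((¬p2 ∧ (p1 → p2)) → (p1 ∧ ¬p1)) = 4 → 0 = 0
This gives 0 ≠ 4.

No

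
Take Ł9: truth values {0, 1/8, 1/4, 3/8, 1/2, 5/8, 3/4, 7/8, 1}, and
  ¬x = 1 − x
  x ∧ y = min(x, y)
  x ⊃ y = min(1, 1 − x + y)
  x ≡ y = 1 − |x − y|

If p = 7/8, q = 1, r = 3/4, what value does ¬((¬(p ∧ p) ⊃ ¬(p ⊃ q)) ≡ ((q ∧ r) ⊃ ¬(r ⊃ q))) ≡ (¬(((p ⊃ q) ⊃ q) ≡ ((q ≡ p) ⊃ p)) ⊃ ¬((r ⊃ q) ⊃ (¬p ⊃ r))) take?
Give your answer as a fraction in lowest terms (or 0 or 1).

5/8

p ∧ p = 7/8 ∧ 7/8 = 7/8
¬(p ∧ p) = ¬7/8 = 1/8
p ⊃ q = 7/8 ⊃ 1 = 1
¬(p ⊃ q) = ¬1 = 0
¬(p ∧ p) ⊃ ¬(p ⊃ q) = 1/8 ⊃ 0 = 7/8
q ∧ r = 1 ∧ 3/4 = 3/4
r ⊃ q = 3/4 ⊃ 1 = 1
¬(r ⊃ q) = ¬1 = 0
(q ∧ r) ⊃ ¬(r ⊃ q) = 3/4 ⊃ 0 = 1/4
(¬(p ∧ p) ⊃ ¬(p ⊃ q)) ≡ ((q ∧ r) ⊃ ¬(r ⊃ q)) = 7/8 ≡ 1/4 = 3/8
¬((¬(p ∧ p) ⊃ ¬(p ⊃ q)) ≡ ((q ∧ r) ⊃ ¬(r ⊃ q))) = ¬3/8 = 5/8
p ⊃ q = 7/8 ⊃ 1 = 1
(p ⊃ q) ⊃ q = 1 ⊃ 1 = 1
q ≡ p = 1 ≡ 7/8 = 7/8
(q ≡ p) ⊃ p = 7/8 ⊃ 7/8 = 1
((p ⊃ q) ⊃ q) ≡ ((q ≡ p) ⊃ p) = 1 ≡ 1 = 1
¬(((p ⊃ q) ⊃ q) ≡ ((q ≡ p) ⊃ p)) = ¬1 = 0
r ⊃ q = 3/4 ⊃ 1 = 1
¬p = ¬7/8 = 1/8
¬p ⊃ r = 1/8 ⊃ 3/4 = 1
(r ⊃ q) ⊃ (¬p ⊃ r) = 1 ⊃ 1 = 1
¬((r ⊃ q) ⊃ (¬p ⊃ r)) = ¬1 = 0
¬(((p ⊃ q) ⊃ q) ≡ ((q ≡ p) ⊃ p)) ⊃ ¬((r ⊃ q) ⊃ (¬p ⊃ r)) = 0 ⊃ 0 = 1
¬((¬(p ∧ p) ⊃ ¬(p ⊃ q)) ≡ ((q ∧ r) ⊃ ¬(r ⊃ q))) ≡ (¬(((p ⊃ q) ⊃ q) ≡ ((q ≡ p) ⊃ p)) ⊃ ¬((r ⊃ q) ⊃ (¬p ⊃ r))) = 5/8 ≡ 1 = 5/8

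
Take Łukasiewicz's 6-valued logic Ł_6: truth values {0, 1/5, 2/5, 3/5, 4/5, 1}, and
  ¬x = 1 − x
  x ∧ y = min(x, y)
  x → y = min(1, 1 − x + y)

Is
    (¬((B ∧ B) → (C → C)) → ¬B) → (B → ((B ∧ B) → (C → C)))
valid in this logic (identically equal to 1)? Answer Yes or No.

At B = 1, C = 3/5, for instance:
B ∧ B = 1 ∧ 1 = 1
C → C = 3/5 → 3/5 = 1
(B ∧ B) → (C → C) = 1 → 1 = 1
¬((B ∧ B) → (C → C)) = ¬1 = 0
¬B = ¬1 = 0
¬((B ∧ B) → (C → C)) → ¬B = 0 → 0 = 1
B → ((B ∧ B) → (C → C)) = 1 → 1 = 1
(¬((B ∧ B) → (C → C)) → ¬B) → (B → ((B ∧ B) → (C → C))) = 1 → 1 = 1
and checking the remaining 35 assignments likewise gives ≥ 1 in every case.

Yes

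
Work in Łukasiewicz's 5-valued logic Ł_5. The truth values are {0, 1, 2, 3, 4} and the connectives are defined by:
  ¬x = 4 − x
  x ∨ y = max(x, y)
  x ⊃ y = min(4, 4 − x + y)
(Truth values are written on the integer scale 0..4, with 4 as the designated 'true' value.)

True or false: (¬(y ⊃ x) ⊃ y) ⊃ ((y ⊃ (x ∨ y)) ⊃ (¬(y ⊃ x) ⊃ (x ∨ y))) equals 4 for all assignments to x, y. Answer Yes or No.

Yes

At x = 1, y = 1, for instance:
y ⊃ x = 1 ⊃ 1 = 4
¬(y ⊃ x) = ¬4 = 0
¬(y ⊃ x) ⊃ y = 0 ⊃ 1 = 4
x ∨ y = 1 ∨ 1 = 1
y ⊃ (x ∨ y) = 1 ⊃ 1 = 4
¬(y ⊃ x) ⊃ (x ∨ y) = 0 ⊃ 1 = 4
(y ⊃ (x ∨ y)) ⊃ (¬(y ⊃ x) ⊃ (x ∨ y)) = 4 ⊃ 4 = 4
(¬(y ⊃ x) ⊃ y) ⊃ ((y ⊃ (x ∨ y)) ⊃ (¬(y ⊃ x) ⊃ (x ∨ y))) = 4 ⊃ 4 = 4
and checking the remaining 24 assignments likewise gives ≥ 4 in every case.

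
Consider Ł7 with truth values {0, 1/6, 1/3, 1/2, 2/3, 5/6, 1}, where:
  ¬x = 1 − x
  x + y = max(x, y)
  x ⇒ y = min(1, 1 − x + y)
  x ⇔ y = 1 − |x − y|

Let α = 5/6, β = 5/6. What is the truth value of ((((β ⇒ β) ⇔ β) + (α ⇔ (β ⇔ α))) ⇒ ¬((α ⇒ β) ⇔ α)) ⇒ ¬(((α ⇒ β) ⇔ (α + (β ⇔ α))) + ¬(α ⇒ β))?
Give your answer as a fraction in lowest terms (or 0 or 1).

2/3

β ⇒ β = 5/6 ⇒ 5/6 = 1
(β ⇒ β) ⇔ β = 1 ⇔ 5/6 = 5/6
β ⇔ α = 5/6 ⇔ 5/6 = 1
α ⇔ (β ⇔ α) = 5/6 ⇔ 1 = 5/6
((β ⇒ β) ⇔ β) + (α ⇔ (β ⇔ α)) = 5/6 + 5/6 = 5/6
α ⇒ β = 5/6 ⇒ 5/6 = 1
(α ⇒ β) ⇔ α = 1 ⇔ 5/6 = 5/6
¬((α ⇒ β) ⇔ α) = ¬5/6 = 1/6
(((β ⇒ β) ⇔ β) + (α ⇔ (β ⇔ α))) ⇒ ¬((α ⇒ β) ⇔ α) = 5/6 ⇒ 1/6 = 1/3
α ⇒ β = 5/6 ⇒ 5/6 = 1
β ⇔ α = 5/6 ⇔ 5/6 = 1
α + (β ⇔ α) = 5/6 + 1 = 1
(α ⇒ β) ⇔ (α + (β ⇔ α)) = 1 ⇔ 1 = 1
α ⇒ β = 5/6 ⇒ 5/6 = 1
¬(α ⇒ β) = ¬1 = 0
((α ⇒ β) ⇔ (α + (β ⇔ α))) + ¬(α ⇒ β) = 1 + 0 = 1
¬(((α ⇒ β) ⇔ (α + (β ⇔ α))) + ¬(α ⇒ β)) = ¬1 = 0
((((β ⇒ β) ⇔ β) + (α ⇔ (β ⇔ α))) ⇒ ¬((α ⇒ β) ⇔ α)) ⇒ ¬(((α ⇒ β) ⇔ (α + (β ⇔ α))) + ¬(α ⇒ β)) = 1/3 ⇒ 0 = 2/3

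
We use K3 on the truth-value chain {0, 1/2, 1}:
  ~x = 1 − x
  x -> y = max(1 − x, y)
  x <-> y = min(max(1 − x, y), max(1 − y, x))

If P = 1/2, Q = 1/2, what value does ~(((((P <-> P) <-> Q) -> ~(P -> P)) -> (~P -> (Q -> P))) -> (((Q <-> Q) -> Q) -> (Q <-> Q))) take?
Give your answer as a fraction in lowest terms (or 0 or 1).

1/2

P <-> P = 1/2 <-> 1/2 = 1/2
(P <-> P) <-> Q = 1/2 <-> 1/2 = 1/2
P -> P = 1/2 -> 1/2 = 1/2
~(P -> P) = ~1/2 = 1/2
((P <-> P) <-> Q) -> ~(P -> P) = 1/2 -> 1/2 = 1/2
~P = ~1/2 = 1/2
Q -> P = 1/2 -> 1/2 = 1/2
~P -> (Q -> P) = 1/2 -> 1/2 = 1/2
(((P <-> P) <-> Q) -> ~(P -> P)) -> (~P -> (Q -> P)) = 1/2 -> 1/2 = 1/2
Q <-> Q = 1/2 <-> 1/2 = 1/2
(Q <-> Q) -> Q = 1/2 -> 1/2 = 1/2
Q <-> Q = 1/2 <-> 1/2 = 1/2
((Q <-> Q) -> Q) -> (Q <-> Q) = 1/2 -> 1/2 = 1/2
((((P <-> P) <-> Q) -> ~(P -> P)) -> (~P -> (Q -> P))) -> (((Q <-> Q) -> Q) -> (Q <-> Q)) = 1/2 -> 1/2 = 1/2
~(((((P <-> P) <-> Q) -> ~(P -> P)) -> (~P -> (Q -> P))) -> (((Q <-> Q) -> Q) -> (Q <-> Q))) = ~1/2 = 1/2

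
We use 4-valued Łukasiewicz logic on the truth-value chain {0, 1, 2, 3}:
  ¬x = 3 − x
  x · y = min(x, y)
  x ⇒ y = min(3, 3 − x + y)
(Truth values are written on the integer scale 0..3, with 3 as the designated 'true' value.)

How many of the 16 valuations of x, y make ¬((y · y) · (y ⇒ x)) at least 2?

x = 0, y = 0 ↦ 3  ≥
x = 0, y = 1 ↦ 2  ≥
x = 0, y = 2 ↦ 2  ≥
x = 0, y = 3 ↦ 3  ≥
x = 1, y = 0 ↦ 3  ≥
x = 1, y = 1 ↦ 2  ≥
x = 1, y = 2 ↦ 1  <
x = 1, y = 3 ↦ 2  ≥
x = 2, y = 0 ↦ 3  ≥
x = 2, y = 1 ↦ 2  ≥
x = 2, y = 2 ↦ 1  <
x = 2, y = 3 ↦ 1  <
x = 3, y = 0 ↦ 3  ≥
x = 3, y = 1 ↦ 2  ≥
x = 3, y = 2 ↦ 1  <
x = 3, y = 3 ↦ 0  <
So 11 of the 16 assignments meet the threshold.

11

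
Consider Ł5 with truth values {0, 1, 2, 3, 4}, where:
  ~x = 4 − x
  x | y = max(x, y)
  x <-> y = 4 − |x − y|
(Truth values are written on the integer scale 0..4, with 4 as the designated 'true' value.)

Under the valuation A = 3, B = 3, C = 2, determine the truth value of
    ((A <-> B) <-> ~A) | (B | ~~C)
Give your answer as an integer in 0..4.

3

A <-> B = 3 <-> 3 = 4
~A = ~3 = 1
(A <-> B) <-> ~A = 4 <-> 1 = 1
~C = ~2 = 2
~~C = ~2 = 2
B | ~~C = 3 | 2 = 3
((A <-> B) <-> ~A) | (B | ~~C) = 1 | 3 = 3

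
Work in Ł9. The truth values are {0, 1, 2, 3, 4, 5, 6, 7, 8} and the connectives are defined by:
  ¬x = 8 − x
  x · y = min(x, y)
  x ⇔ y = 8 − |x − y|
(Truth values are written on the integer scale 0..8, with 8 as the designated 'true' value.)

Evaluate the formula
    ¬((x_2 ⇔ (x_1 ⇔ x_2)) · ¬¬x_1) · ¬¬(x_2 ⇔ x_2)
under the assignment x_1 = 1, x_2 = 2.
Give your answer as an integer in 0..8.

x_1 ⇔ x_2 = 1 ⇔ 2 = 7
x_2 ⇔ (x_1 ⇔ x_2) = 2 ⇔ 7 = 3
¬x_1 = ¬1 = 7
¬¬x_1 = ¬7 = 1
(x_2 ⇔ (x_1 ⇔ x_2)) · ¬¬x_1 = 3 · 1 = 1
¬((x_2 ⇔ (x_1 ⇔ x_2)) · ¬¬x_1) = ¬1 = 7
x_2 ⇔ x_2 = 2 ⇔ 2 = 8
¬(x_2 ⇔ x_2) = ¬8 = 0
¬¬(x_2 ⇔ x_2) = ¬0 = 8
¬((x_2 ⇔ (x_1 ⇔ x_2)) · ¬¬x_1) · ¬¬(x_2 ⇔ x_2) = 7 · 8 = 7

7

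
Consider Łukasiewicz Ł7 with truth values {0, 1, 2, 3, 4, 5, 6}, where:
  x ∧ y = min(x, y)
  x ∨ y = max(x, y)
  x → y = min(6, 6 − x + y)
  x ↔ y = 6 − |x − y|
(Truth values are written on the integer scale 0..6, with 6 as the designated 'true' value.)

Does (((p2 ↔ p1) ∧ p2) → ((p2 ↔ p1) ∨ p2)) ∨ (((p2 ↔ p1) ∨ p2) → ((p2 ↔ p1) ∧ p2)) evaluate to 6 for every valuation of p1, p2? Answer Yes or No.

Yes

At p1 = 0, p2 = 1, for instance:
p2 ↔ p1 = 1 ↔ 0 = 5
(p2 ↔ p1) ∧ p2 = 5 ∧ 1 = 1
p2 ↔ p1 = 1 ↔ 0 = 5
(p2 ↔ p1) ∨ p2 = 5 ∨ 1 = 5
((p2 ↔ p1) ∧ p2) → ((p2 ↔ p1) ∨ p2) = 1 → 5 = 6
((p2 ↔ p1) ∨ p2) → ((p2 ↔ p1) ∧ p2) = 5 → 1 = 2
(((p2 ↔ p1) ∧ p2) → ((p2 ↔ p1) ∨ p2)) ∨ (((p2 ↔ p1) ∨ p2) → ((p2 ↔ p1) ∧ p2)) = 6 ∨ 2 = 6
and checking the remaining 48 assignments likewise gives ≥ 6 in every case.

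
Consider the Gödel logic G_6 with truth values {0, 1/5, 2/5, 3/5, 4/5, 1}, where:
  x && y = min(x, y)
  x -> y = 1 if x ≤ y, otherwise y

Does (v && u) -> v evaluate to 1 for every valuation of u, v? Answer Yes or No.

At u = 1, v = 4/5, for instance:
v && u = 4/5 && 1 = 4/5
(v && u) -> v = 4/5 -> 4/5 = 1
and checking the remaining 35 assignments likewise gives ≥ 1 in every case.

Yes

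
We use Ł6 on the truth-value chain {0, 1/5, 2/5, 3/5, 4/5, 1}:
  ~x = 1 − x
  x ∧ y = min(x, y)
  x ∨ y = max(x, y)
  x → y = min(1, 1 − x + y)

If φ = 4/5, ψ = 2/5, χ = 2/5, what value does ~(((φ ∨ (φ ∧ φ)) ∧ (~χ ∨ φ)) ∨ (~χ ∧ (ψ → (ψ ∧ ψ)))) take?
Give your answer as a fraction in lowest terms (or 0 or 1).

1/5

φ ∧ φ = 4/5 ∧ 4/5 = 4/5
φ ∨ (φ ∧ φ) = 4/5 ∨ 4/5 = 4/5
~χ = ~2/5 = 3/5
~χ ∨ φ = 3/5 ∨ 4/5 = 4/5
(φ ∨ (φ ∧ φ)) ∧ (~χ ∨ φ) = 4/5 ∧ 4/5 = 4/5
~χ = ~2/5 = 3/5
ψ ∧ ψ = 2/5 ∧ 2/5 = 2/5
ψ → (ψ ∧ ψ) = 2/5 → 2/5 = 1
~χ ∧ (ψ → (ψ ∧ ψ)) = 3/5 ∧ 1 = 3/5
((φ ∨ (φ ∧ φ)) ∧ (~χ ∨ φ)) ∨ (~χ ∧ (ψ → (ψ ∧ ψ))) = 4/5 ∨ 3/5 = 4/5
~(((φ ∨ (φ ∧ φ)) ∧ (~χ ∨ φ)) ∨ (~χ ∧ (ψ → (ψ ∧ ψ)))) = ~4/5 = 1/5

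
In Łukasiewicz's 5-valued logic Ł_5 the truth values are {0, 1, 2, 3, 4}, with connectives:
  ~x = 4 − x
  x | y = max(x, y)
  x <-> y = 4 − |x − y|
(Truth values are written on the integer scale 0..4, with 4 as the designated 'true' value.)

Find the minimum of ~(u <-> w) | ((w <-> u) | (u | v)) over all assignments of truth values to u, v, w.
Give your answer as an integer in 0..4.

Take u = 0, v = 0, w = 2:
u <-> w = 0 <-> 2 = 2
~(u <-> w) = ~2 = 2
w <-> u = 2 <-> 0 = 2
u | v = 0 | 0 = 0
(w <-> u) | (u | v) = 2 | 0 = 2
~(u <-> w) | ((w <-> u) | (u | v)) = 2 | 2 = 2
No assignment yields a value below 2, so this is the minimum.

2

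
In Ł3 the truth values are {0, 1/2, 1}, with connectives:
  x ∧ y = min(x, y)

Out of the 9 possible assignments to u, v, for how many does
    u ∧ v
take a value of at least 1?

u = 0, v = 0 ↦ 0  <
u = 0, v = 1/2 ↦ 0  <
u = 0, v = 1 ↦ 0  <
u = 1/2, v = 0 ↦ 0  <
u = 1/2, v = 1/2 ↦ 1/2  <
u = 1/2, v = 1 ↦ 1/2  <
u = 1, v = 0 ↦ 0  <
u = 1, v = 1/2 ↦ 1/2  <
u = 1, v = 1 ↦ 1  ≥
So 1 of the 9 assignments meets the threshold.

1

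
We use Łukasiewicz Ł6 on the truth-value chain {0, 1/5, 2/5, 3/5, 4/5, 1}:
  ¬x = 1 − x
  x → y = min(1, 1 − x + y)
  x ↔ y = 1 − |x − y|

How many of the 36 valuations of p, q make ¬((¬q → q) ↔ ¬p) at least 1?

4

value 1: 4 assignments (counts)
value 4/5: 5 assignments
value 3/5: 6 assignments
value 2/5: 7 assignments
value 1/5: 8 assignments
value 0: 6 assignments
So 4 of the 36 assignments meet the threshold.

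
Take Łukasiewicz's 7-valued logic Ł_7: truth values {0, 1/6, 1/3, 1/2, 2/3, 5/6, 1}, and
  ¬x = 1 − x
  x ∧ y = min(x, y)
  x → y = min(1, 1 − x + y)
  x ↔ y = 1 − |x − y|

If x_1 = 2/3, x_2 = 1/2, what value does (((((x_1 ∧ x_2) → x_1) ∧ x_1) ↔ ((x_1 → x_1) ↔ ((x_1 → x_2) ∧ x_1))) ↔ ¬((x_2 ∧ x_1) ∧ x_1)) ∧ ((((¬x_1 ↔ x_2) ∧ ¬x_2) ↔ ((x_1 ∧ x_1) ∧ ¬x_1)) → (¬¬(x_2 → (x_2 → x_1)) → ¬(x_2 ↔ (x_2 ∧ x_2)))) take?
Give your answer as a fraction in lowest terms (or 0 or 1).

1/6

x_1 ∧ x_2 = 2/3 ∧ 1/2 = 1/2
(x_1 ∧ x_2) → x_1 = 1/2 → 2/3 = 1
((x_1 ∧ x_2) → x_1) ∧ x_1 = 1 ∧ 2/3 = 2/3
x_1 → x_1 = 2/3 → 2/3 = 1
x_1 → x_2 = 2/3 → 1/2 = 5/6
(x_1 → x_2) ∧ x_1 = 5/6 ∧ 2/3 = 2/3
(x_1 → x_1) ↔ ((x_1 → x_2) ∧ x_1) = 1 ↔ 2/3 = 2/3
(((x_1 ∧ x_2) → x_1) ∧ x_1) ↔ ((x_1 → x_1) ↔ ((x_1 → x_2) ∧ x_1)) = 2/3 ↔ 2/3 = 1
x_2 ∧ x_1 = 1/2 ∧ 2/3 = 1/2
(x_2 ∧ x_1) ∧ x_1 = 1/2 ∧ 2/3 = 1/2
¬((x_2 ∧ x_1) ∧ x_1) = ¬1/2 = 1/2
((((x_1 ∧ x_2) → x_1) ∧ x_1) ↔ ((x_1 → x_1) ↔ ((x_1 → x_2) ∧ x_1))) ↔ ¬((x_2 ∧ x_1) ∧ x_1) = 1 ↔ 1/2 = 1/2
¬x_1 = ¬2/3 = 1/3
¬x_1 ↔ x_2 = 1/3 ↔ 1/2 = 5/6
¬x_2 = ¬1/2 = 1/2
(¬x_1 ↔ x_2) ∧ ¬x_2 = 5/6 ∧ 1/2 = 1/2
x_1 ∧ x_1 = 2/3 ∧ 2/3 = 2/3
¬x_1 = ¬2/3 = 1/3
(x_1 ∧ x_1) ∧ ¬x_1 = 2/3 ∧ 1/3 = 1/3
((¬x_1 ↔ x_2) ∧ ¬x_2) ↔ ((x_1 ∧ x_1) ∧ ¬x_1) = 1/2 ↔ 1/3 = 5/6
x_2 → x_1 = 1/2 → 2/3 = 1
x_2 → (x_2 → x_1) = 1/2 → 1 = 1
¬(x_2 → (x_2 → x_1)) = ¬1 = 0
¬¬(x_2 → (x_2 → x_1)) = ¬0 = 1
x_2 ∧ x_2 = 1/2 ∧ 1/2 = 1/2
x_2 ↔ (x_2 ∧ x_2) = 1/2 ↔ 1/2 = 1
¬(x_2 ↔ (x_2 ∧ x_2)) = ¬1 = 0
¬¬(x_2 → (x_2 → x_1)) → ¬(x_2 ↔ (x_2 ∧ x_2)) = 1 → 0 = 0
(((¬x_1 ↔ x_2) ∧ ¬x_2) ↔ ((x_1 ∧ x_1) ∧ ¬x_1)) → (¬¬(x_2 → (x_2 → x_1)) → ¬(x_2 ↔ (x_2 ∧ x_2))) = 5/6 → 0 = 1/6
(((((x_1 ∧ x_2) → x_1) ∧ x_1) ↔ ((x_1 → x_1) ↔ ((x_1 → x_2) ∧ x_1))) ↔ ¬((x_2 ∧ x_1) ∧ x_1)) ∧ ((((¬x_1 ↔ x_2) ∧ ¬x_2) ↔ ((x_1 ∧ x_1) ∧ ¬x_1)) → (¬¬(x_2 → (x_2 → x_1)) → ¬(x_2 ↔ (x_2 ∧ x_2)))) = 1/2 ∧ 1/6 = 1/6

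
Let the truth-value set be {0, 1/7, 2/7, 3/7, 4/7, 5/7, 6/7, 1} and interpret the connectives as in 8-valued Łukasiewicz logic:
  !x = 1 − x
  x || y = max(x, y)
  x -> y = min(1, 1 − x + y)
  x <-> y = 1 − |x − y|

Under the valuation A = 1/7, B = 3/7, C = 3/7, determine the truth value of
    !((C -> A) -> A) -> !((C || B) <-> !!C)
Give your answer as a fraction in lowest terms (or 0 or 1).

C -> A = 3/7 -> 1/7 = 5/7
(C -> A) -> A = 5/7 -> 1/7 = 3/7
!((C -> A) -> A) = !3/7 = 4/7
C || B = 3/7 || 3/7 = 3/7
!C = !3/7 = 4/7
!!C = !4/7 = 3/7
(C || B) <-> !!C = 3/7 <-> 3/7 = 1
!((C || B) <-> !!C) = !1 = 0
!((C -> A) -> A) -> !((C || B) <-> !!C) = 4/7 -> 0 = 3/7

3/7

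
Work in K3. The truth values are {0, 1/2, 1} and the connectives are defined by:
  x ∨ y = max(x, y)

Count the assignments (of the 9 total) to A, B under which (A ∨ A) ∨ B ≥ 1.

5

A = 0, B = 0 ↦ 0  <
A = 0, B = 1/2 ↦ 1/2  <
A = 0, B = 1 ↦ 1  ≥
A = 1/2, B = 0 ↦ 1/2  <
A = 1/2, B = 1/2 ↦ 1/2  <
A = 1/2, B = 1 ↦ 1  ≥
A = 1, B = 0 ↦ 1  ≥
A = 1, B = 1/2 ↦ 1  ≥
A = 1, B = 1 ↦ 1  ≥
So 5 of the 9 assignments meet the threshold.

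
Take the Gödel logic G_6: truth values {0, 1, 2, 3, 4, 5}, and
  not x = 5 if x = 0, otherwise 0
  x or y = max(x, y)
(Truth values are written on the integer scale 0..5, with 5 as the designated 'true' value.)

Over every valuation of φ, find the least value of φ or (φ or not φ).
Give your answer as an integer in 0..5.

Take φ = 1:
not φ = not 1 = 0
φ or not φ = 1 or 0 = 1
φ or (φ or not φ) = 1 or 1 = 1
No assignment yields a value below 1, so this is the minimum.

1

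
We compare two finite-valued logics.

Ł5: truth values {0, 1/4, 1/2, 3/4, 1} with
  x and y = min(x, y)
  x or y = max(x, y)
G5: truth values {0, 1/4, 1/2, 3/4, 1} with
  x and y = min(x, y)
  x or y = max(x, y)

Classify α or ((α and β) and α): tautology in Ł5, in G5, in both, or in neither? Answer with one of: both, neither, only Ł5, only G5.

neither

In Ł5: at α = 0, β = 0 the value is 0 — not a tautology.
In G5: at α = 0, β = 0 the value is 0 — not a tautology.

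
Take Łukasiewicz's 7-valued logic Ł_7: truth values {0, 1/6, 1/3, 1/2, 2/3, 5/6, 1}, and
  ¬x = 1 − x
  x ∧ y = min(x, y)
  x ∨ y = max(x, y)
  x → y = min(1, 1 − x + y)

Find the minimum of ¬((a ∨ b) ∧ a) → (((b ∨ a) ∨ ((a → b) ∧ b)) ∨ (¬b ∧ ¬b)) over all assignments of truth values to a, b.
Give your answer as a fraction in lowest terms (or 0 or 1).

1/2

Take a = 0, b = 1/2:
a ∨ b = 0 ∨ 1/2 = 1/2
(a ∨ b) ∧ a = 1/2 ∧ 0 = 0
¬((a ∨ b) ∧ a) = ¬0 = 1
b ∨ a = 1/2 ∨ 0 = 1/2
a → b = 0 → 1/2 = 1
(a → b) ∧ b = 1 ∧ 1/2 = 1/2
(b ∨ a) ∨ ((a → b) ∧ b) = 1/2 ∨ 1/2 = 1/2
¬b = ¬1/2 = 1/2
¬b = ¬1/2 = 1/2
¬b ∧ ¬b = 1/2 ∧ 1/2 = 1/2
((b ∨ a) ∨ ((a → b) ∧ b)) ∨ (¬b ∧ ¬b) = 1/2 ∨ 1/2 = 1/2
¬((a ∨ b) ∧ a) → (((b ∨ a) ∨ ((a → b) ∧ b)) ∨ (¬b ∧ ¬b)) = 1 → 1/2 = 1/2
No assignment yields a value below 1/2, so this is the minimum.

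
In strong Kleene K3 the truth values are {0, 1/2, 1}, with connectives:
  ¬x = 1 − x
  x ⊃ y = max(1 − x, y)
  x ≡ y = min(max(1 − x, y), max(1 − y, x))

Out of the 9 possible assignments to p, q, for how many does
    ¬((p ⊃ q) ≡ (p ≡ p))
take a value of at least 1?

1

p = 0, q = 0 ↦ 0  <
p = 0, q = 1/2 ↦ 0  <
p = 0, q = 1 ↦ 0  <
p = 1/2, q = 0 ↦ 1/2  <
p = 1/2, q = 1/2 ↦ 1/2  <
p = 1/2, q = 1 ↦ 1/2  <
p = 1, q = 0 ↦ 1  ≥
p = 1, q = 1/2 ↦ 1/2  <
p = 1, q = 1 ↦ 0  <
So 1 of the 9 assignments meets the threshold.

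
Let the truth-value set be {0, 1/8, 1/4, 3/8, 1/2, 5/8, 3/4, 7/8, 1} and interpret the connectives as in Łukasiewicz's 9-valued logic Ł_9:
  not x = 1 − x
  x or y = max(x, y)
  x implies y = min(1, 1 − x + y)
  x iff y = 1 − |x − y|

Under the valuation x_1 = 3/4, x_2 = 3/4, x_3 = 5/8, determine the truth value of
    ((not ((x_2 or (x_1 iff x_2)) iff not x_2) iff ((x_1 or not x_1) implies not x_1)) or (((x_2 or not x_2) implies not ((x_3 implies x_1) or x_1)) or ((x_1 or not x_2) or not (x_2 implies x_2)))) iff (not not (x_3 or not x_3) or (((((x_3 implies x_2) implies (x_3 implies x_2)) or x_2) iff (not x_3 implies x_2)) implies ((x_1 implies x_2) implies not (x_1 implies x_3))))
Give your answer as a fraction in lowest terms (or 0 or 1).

x_1 iff x_2 = 3/4 iff 3/4 = 1
x_2 or (x_1 iff x_2) = 3/4 or 1 = 1
not x_2 = not 3/4 = 1/4
(x_2 or (x_1 iff x_2)) iff not x_2 = 1 iff 1/4 = 1/4
not ((x_2 or (x_1 iff x_2)) iff not x_2) = not 1/4 = 3/4
not x_1 = not 3/4 = 1/4
x_1 or not x_1 = 3/4 or 1/4 = 3/4
not x_1 = not 3/4 = 1/4
(x_1 or not x_1) implies not x_1 = 3/4 implies 1/4 = 1/2
not ((x_2 or (x_1 iff x_2)) iff not x_2) iff ((x_1 or not x_1) implies not x_1) = 3/4 iff 1/2 = 3/4
not x_2 = not 3/4 = 1/4
x_2 or not x_2 = 3/4 or 1/4 = 3/4
x_3 implies x_1 = 5/8 implies 3/4 = 1
(x_3 implies x_1) or x_1 = 1 or 3/4 = 1
not ((x_3 implies x_1) or x_1) = not 1 = 0
(x_2 or not x_2) implies not ((x_3 implies x_1) or x_1) = 3/4 implies 0 = 1/4
not x_2 = not 3/4 = 1/4
x_1 or not x_2 = 3/4 or 1/4 = 3/4
x_2 implies x_2 = 3/4 implies 3/4 = 1
not (x_2 implies x_2) = not 1 = 0
(x_1 or not x_2) or not (x_2 implies x_2) = 3/4 or 0 = 3/4
((x_2 or not x_2) implies not ((x_3 implies x_1) or x_1)) or ((x_1 or not x_2) or not (x_2 implies x_2)) = 1/4 or 3/4 = 3/4
(not ((x_2 or (x_1 iff x_2)) iff not x_2) iff ((x_1 or not x_1) implies not x_1)) or (((x_2 or not x_2) implies not ((x_3 implies x_1) or x_1)) or ((x_1 or not x_2) or not (x_2 implies x_2))) = 3/4 or 3/4 = 3/4
not x_3 = not 5/8 = 3/8
x_3 or not x_3 = 5/8 or 3/8 = 5/8
not (x_3 or not x_3) = not 5/8 = 3/8
not not (x_3 or not x_3) = not 3/8 = 5/8
x_3 implies x_2 = 5/8 implies 3/4 = 1
x_3 implies x_2 = 5/8 implies 3/4 = 1
(x_3 implies x_2) implies (x_3 implies x_2) = 1 implies 1 = 1
((x_3 implies x_2) implies (x_3 implies x_2)) or x_2 = 1 or 3/4 = 1
not x_3 = not 5/8 = 3/8
not x_3 implies x_2 = 3/8 implies 3/4 = 1
(((x_3 implies x_2) implies (x_3 implies x_2)) or x_2) iff (not x_3 implies x_2) = 1 iff 1 = 1
x_1 implies x_2 = 3/4 implies 3/4 = 1
x_1 implies x_3 = 3/4 implies 5/8 = 7/8
not (x_1 implies x_3) = not 7/8 = 1/8
(x_1 implies x_2) implies not (x_1 implies x_3) = 1 implies 1/8 = 1/8
((((x_3 implies x_2) implies (x_3 implies x_2)) or x_2) iff (not x_3 implies x_2)) implies ((x_1 implies x_2) implies not (x_1 implies x_3)) = 1 implies 1/8 = 1/8
not not (x_3 or not x_3) or (((((x_3 implies x_2) implies (x_3 implies x_2)) or x_2) iff (not x_3 implies x_2)) implies ((x_1 implies x_2) implies not (x_1 implies x_3))) = 5/8 or 1/8 = 5/8
((not ((x_2 or (x_1 iff x_2)) iff not x_2) iff ((x_1 or not x_1) implies not x_1)) or (((x_2 or not x_2) implies not ((x_3 implies x_1) or x_1)) or ((x_1 or not x_2) or not (x_2 implies x_2)))) iff (not not (x_3 or not x_3) or (((((x_3 implies x_2) implies (x_3 implies x_2)) or x_2) iff (not x_3 implies x_2)) implies ((x_1 implies x_2) implies not (x_1 implies x_3)))) = 3/4 iff 5/8 = 7/8

7/8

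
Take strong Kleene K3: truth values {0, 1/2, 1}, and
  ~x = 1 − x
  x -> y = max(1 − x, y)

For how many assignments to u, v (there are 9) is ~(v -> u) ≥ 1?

1

u = 0, v = 0 ↦ 0  <
u = 0, v = 1/2 ↦ 1/2  <
u = 0, v = 1 ↦ 1  ≥
u = 1/2, v = 0 ↦ 0  <
u = 1/2, v = 1/2 ↦ 1/2  <
u = 1/2, v = 1 ↦ 1/2  <
u = 1, v = 0 ↦ 0  <
u = 1, v = 1/2 ↦ 0  <
u = 1, v = 1 ↦ 0  <
So 1 of the 9 assignments meets the threshold.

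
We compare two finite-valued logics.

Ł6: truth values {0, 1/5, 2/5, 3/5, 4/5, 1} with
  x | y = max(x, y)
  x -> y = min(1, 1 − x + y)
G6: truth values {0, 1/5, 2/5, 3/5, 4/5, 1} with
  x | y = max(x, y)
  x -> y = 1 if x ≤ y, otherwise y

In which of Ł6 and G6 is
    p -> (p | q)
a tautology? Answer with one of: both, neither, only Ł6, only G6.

In Ł6: every assignment gives 1 — tautology.
In G6: every assignment gives 1 — tautology.

both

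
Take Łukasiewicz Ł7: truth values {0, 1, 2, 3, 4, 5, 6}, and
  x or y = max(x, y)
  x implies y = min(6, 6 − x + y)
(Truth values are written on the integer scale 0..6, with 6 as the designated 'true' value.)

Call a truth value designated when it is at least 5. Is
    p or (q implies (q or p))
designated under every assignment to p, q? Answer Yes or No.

Yes

At p = 4, q = 6, for instance:
q or p = 6 or 4 = 6
q implies (q or p) = 6 implies 6 = 6
p or (q implies (q or p)) = 4 or 6 = 6
and checking the remaining 48 assignments likewise gives ≥ 5 in every case.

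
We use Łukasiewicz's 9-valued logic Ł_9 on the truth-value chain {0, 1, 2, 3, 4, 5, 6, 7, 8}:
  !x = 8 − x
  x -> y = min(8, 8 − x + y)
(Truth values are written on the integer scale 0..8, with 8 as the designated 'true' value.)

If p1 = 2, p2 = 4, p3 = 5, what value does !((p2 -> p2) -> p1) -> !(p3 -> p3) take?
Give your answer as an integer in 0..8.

p2 -> p2 = 4 -> 4 = 8
(p2 -> p2) -> p1 = 8 -> 2 = 2
!((p2 -> p2) -> p1) = !2 = 6
p3 -> p3 = 5 -> 5 = 8
!(p3 -> p3) = !8 = 0
!((p2 -> p2) -> p1) -> !(p3 -> p3) = 6 -> 0 = 2

2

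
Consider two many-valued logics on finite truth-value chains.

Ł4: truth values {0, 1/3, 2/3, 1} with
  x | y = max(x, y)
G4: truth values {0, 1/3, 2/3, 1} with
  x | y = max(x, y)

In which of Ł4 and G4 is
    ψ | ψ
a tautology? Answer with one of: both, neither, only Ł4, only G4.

neither

In Ł4: at ψ = 0 the value is 0 — not a tautology.
In G4: at ψ = 0 the value is 0 — not a tautology.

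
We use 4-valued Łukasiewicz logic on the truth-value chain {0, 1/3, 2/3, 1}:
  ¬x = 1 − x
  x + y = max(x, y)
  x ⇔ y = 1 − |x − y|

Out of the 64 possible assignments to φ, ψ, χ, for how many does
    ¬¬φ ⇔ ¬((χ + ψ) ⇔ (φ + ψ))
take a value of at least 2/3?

40

value 1: 16 assignments (counts)
value 2/3: 24 assignments (counts)
value 1/3: 16 assignments
value 0: 8 assignments
So 40 of the 64 assignments meet the threshold.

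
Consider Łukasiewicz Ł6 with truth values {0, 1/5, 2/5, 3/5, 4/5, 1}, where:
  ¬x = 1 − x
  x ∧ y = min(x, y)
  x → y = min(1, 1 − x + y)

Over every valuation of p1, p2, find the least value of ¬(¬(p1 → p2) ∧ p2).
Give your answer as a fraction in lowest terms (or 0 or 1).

Take p1 = 4/5, p2 = 2/5:
p1 → p2 = 4/5 → 2/5 = 3/5
¬(p1 → p2) = ¬3/5 = 2/5
¬(p1 → p2) ∧ p2 = 2/5 ∧ 2/5 = 2/5
¬(¬(p1 → p2) ∧ p2) = ¬2/5 = 3/5
No assignment yields a value below 3/5, so this is the minimum.

3/5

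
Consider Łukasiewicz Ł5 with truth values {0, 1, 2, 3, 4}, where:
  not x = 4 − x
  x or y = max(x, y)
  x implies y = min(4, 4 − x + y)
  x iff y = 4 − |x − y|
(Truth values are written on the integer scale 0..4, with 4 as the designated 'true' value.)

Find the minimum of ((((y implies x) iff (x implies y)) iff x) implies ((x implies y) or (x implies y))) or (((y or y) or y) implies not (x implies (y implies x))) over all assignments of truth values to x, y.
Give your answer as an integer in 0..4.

3

Take x = 3, y = 1:
y implies x = 1 implies 3 = 4
x implies y = 3 implies 1 = 2
(y implies x) iff (x implies y) = 4 iff 2 = 2
((y implies x) iff (x implies y)) iff x = 2 iff 3 = 3
x implies y = 3 implies 1 = 2
x implies y = 3 implies 1 = 2
(x implies y) or (x implies y) = 2 or 2 = 2
(((y implies x) iff (x implies y)) iff x) implies ((x implies y) or (x implies y)) = 3 implies 2 = 3
y or y = 1 or 1 = 1
(y or y) or y = 1 or 1 = 1
y implies x = 1 implies 3 = 4
x implies (y implies x) = 3 implies 4 = 4
not (x implies (y implies x)) = not 4 = 0
((y or y) or y) implies not (x implies (y implies x)) = 1 implies 0 = 3
((((y implies x) iff (x implies y)) iff x) implies ((x implies y) or (x implies y))) or (((y or y) or y) implies not (x implies (y implies x))) = 3 or 3 = 3
No assignment yields a value below 3, so this is the minimum.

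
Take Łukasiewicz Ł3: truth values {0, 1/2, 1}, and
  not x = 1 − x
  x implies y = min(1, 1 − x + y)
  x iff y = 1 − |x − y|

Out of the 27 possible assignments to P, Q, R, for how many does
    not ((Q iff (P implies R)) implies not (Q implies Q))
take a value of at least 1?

value 1: 9 assignments (counts)
value 1/2: 11 assignments
value 0: 7 assignments
So 9 of the 27 assignments meet the threshold.

9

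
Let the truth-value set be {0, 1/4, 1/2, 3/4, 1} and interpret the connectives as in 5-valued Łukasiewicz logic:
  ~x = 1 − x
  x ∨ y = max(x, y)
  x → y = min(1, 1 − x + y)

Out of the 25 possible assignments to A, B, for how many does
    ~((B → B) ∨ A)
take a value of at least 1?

0

value 0: 25 assignments
So 0 of the 25 assignments meet the threshold.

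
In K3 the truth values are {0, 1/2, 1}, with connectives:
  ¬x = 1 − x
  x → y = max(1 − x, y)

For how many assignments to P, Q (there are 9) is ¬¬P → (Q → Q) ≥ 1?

7

P = 0, Q = 0 ↦ 1  ≥
P = 0, Q = 1/2 ↦ 1  ≥
P = 0, Q = 1 ↦ 1  ≥
P = 1/2, Q = 0 ↦ 1  ≥
P = 1/2, Q = 1/2 ↦ 1/2  <
P = 1/2, Q = 1 ↦ 1  ≥
P = 1, Q = 0 ↦ 1  ≥
P = 1, Q = 1/2 ↦ 1/2  <
P = 1, Q = 1 ↦ 1  ≥
So 7 of the 9 assignments meet the threshold.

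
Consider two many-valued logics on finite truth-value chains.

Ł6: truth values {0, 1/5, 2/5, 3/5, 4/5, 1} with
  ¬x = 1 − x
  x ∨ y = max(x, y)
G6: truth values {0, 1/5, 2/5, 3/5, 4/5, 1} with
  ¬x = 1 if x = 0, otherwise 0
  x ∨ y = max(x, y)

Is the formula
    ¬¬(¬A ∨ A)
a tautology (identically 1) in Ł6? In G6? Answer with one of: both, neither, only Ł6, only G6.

In Ł6: at A = 1/5 the value is 4/5 — not a tautology.
In G6: every assignment gives 1 — tautology.

only G6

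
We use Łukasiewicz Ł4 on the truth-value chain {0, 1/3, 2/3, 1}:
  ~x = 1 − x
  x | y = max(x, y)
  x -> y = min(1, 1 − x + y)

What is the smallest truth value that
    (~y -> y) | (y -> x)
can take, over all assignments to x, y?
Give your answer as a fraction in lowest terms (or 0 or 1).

Take x = 0, y = 1/3:
~y = ~1/3 = 2/3
~y -> y = 2/3 -> 1/3 = 2/3
y -> x = 1/3 -> 0 = 2/3
(~y -> y) | (y -> x) = 2/3 | 2/3 = 2/3
No assignment yields a value below 2/3, so this is the minimum.

2/3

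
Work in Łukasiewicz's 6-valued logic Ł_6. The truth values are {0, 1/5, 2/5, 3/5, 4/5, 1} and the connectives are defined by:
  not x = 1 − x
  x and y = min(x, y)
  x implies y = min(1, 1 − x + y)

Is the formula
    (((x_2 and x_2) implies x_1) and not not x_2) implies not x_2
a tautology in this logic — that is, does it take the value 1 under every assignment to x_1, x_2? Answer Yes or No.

Counterexample: take x_1 = 1/5, x_2 = 3/5.
x_2 and x_2 = 3/5 and 3/5 = 3/5
(x_2 and x_2) implies x_1 = 3/5 implies 1/5 = 3/5
not x_2 = not 3/5 = 2/5
not not x_2 = not 2/5 = 3/5
((x_2 and x_2) implies x_1) and not not x_2 = 3/5 and 3/5 = 3/5
not x_2 = not 3/5 = 2/5
(((x_2 and x_2) implies x_1) and not not x_2) implies not x_2 = 3/5 implies 2/5 = 4/5
This gives 4/5 ≠ 1.

No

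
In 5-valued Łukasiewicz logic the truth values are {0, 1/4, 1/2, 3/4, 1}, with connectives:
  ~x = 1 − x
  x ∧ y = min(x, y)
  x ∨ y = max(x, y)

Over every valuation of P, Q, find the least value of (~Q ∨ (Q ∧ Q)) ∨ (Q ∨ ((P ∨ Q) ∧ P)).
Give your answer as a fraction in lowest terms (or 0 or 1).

1/2

Take P = 0, Q = 1/2:
~Q = ~1/2 = 1/2
Q ∧ Q = 1/2 ∧ 1/2 = 1/2
~Q ∨ (Q ∧ Q) = 1/2 ∨ 1/2 = 1/2
P ∨ Q = 0 ∨ 1/2 = 1/2
(P ∨ Q) ∧ P = 1/2 ∧ 0 = 0
Q ∨ ((P ∨ Q) ∧ P) = 1/2 ∨ 0 = 1/2
(~Q ∨ (Q ∧ Q)) ∨ (Q ∨ ((P ∨ Q) ∧ P)) = 1/2 ∨ 1/2 = 1/2
No assignment yields a value below 1/2, so this is the minimum.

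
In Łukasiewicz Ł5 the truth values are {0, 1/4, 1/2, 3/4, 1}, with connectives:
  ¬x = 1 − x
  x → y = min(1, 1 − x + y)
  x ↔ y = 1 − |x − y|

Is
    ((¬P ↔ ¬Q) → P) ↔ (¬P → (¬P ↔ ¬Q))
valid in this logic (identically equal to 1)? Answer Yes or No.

No

Counterexample: take P = 0, Q = 0.
¬P = ¬0 = 1
¬Q = ¬0 = 1
¬P ↔ ¬Q = 1 ↔ 1 = 1
(¬P ↔ ¬Q) → P = 1 → 0 = 0
¬P = ¬0 = 1
¬P = ¬0 = 1
¬Q = ¬0 = 1
¬P ↔ ¬Q = 1 ↔ 1 = 1
¬P → (¬P ↔ ¬Q) = 1 → 1 = 1
((¬P ↔ ¬Q) → P) ↔ (¬P → (¬P ↔ ¬Q)) = 0 ↔ 1 = 0
This gives 0 ≠ 1.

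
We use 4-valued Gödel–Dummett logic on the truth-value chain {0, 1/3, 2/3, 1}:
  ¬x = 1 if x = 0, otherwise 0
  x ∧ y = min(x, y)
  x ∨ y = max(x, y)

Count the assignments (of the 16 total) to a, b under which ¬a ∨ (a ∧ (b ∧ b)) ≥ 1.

a = 0, b = 0 ↦ 1  ≥
a = 0, b = 1/3 ↦ 1  ≥
a = 0, b = 2/3 ↦ 1  ≥
a = 0, b = 1 ↦ 1  ≥
a = 1/3, b = 0 ↦ 0  <
a = 1/3, b = 1/3 ↦ 1/3  <
a = 1/3, b = 2/3 ↦ 1/3  <
a = 1/3, b = 1 ↦ 1/3  <
a = 2/3, b = 0 ↦ 0  <
a = 2/3, b = 1/3 ↦ 1/3  <
a = 2/3, b = 2/3 ↦ 2/3  <
a = 2/3, b = 1 ↦ 2/3  <
a = 1, b = 0 ↦ 0  <
a = 1, b = 1/3 ↦ 1/3  <
a = 1, b = 2/3 ↦ 2/3  <
a = 1, b = 1 ↦ 1  ≥
So 5 of the 16 assignments meet the threshold.

5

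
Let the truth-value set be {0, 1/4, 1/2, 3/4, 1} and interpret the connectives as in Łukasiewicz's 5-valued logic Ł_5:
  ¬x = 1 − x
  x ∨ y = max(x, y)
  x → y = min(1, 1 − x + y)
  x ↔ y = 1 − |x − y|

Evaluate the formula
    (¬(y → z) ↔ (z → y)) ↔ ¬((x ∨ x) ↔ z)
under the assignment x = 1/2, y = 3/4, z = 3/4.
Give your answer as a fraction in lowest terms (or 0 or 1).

3/4

y → z = 3/4 → 3/4 = 1
¬(y → z) = ¬1 = 0
z → y = 3/4 → 3/4 = 1
¬(y → z) ↔ (z → y) = 0 ↔ 1 = 0
x ∨ x = 1/2 ∨ 1/2 = 1/2
(x ∨ x) ↔ z = 1/2 ↔ 3/4 = 3/4
¬((x ∨ x) ↔ z) = ¬3/4 = 1/4
(¬(y → z) ↔ (z → y)) ↔ ¬((x ∨ x) ↔ z) = 0 ↔ 1/4 = 3/4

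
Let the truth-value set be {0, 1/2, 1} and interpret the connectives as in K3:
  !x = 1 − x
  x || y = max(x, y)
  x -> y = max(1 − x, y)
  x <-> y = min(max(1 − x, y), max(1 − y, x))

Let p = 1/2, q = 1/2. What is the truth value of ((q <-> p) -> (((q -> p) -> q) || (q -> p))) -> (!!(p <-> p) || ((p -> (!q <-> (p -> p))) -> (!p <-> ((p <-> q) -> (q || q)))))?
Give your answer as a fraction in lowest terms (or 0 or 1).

q <-> p = 1/2 <-> 1/2 = 1/2
q -> p = 1/2 -> 1/2 = 1/2
(q -> p) -> q = 1/2 -> 1/2 = 1/2
q -> p = 1/2 -> 1/2 = 1/2
((q -> p) -> q) || (q -> p) = 1/2 || 1/2 = 1/2
(q <-> p) -> (((q -> p) -> q) || (q -> p)) = 1/2 -> 1/2 = 1/2
p <-> p = 1/2 <-> 1/2 = 1/2
!(p <-> p) = !1/2 = 1/2
!!(p <-> p) = !1/2 = 1/2
!q = !1/2 = 1/2
p -> p = 1/2 -> 1/2 = 1/2
!q <-> (p -> p) = 1/2 <-> 1/2 = 1/2
p -> (!q <-> (p -> p)) = 1/2 -> 1/2 = 1/2
!p = !1/2 = 1/2
p <-> q = 1/2 <-> 1/2 = 1/2
q || q = 1/2 || 1/2 = 1/2
(p <-> q) -> (q || q) = 1/2 -> 1/2 = 1/2
!p <-> ((p <-> q) -> (q || q)) = 1/2 <-> 1/2 = 1/2
(p -> (!q <-> (p -> p))) -> (!p <-> ((p <-> q) -> (q || q))) = 1/2 -> 1/2 = 1/2
!!(p <-> p) || ((p -> (!q <-> (p -> p))) -> (!p <-> ((p <-> q) -> (q || q)))) = 1/2 || 1/2 = 1/2
((q <-> p) -> (((q -> p) -> q) || (q -> p))) -> (!!(p <-> p) || ((p -> (!q <-> (p -> p))) -> (!p <-> ((p <-> q) -> (q || q))))) = 1/2 -> 1/2 = 1/2

1/2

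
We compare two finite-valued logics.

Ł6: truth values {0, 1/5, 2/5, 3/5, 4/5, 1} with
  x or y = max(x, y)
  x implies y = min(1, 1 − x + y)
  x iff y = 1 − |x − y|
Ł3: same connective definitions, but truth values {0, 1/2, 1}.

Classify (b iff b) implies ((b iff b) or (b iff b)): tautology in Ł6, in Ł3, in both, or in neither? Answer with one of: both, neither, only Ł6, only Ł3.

In Ł6: every assignment gives 1 — tautology.
In Ł3: every assignment gives 1 — tautology.

both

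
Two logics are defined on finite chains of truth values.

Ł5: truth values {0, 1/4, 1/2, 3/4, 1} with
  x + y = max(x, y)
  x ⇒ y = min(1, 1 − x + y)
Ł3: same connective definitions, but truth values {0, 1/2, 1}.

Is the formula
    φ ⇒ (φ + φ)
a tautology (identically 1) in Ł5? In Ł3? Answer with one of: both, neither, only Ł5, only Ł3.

In Ł5: every assignment gives 1 — tautology.
In Ł3: every assignment gives 1 — tautology.

both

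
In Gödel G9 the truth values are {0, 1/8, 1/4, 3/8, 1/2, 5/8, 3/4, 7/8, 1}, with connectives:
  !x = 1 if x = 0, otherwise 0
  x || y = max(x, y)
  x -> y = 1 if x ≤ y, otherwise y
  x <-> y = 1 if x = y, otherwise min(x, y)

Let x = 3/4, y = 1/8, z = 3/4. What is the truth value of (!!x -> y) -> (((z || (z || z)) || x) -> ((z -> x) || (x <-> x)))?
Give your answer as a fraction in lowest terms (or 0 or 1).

1

!x = !3/4 = 0
!!x = !0 = 1
!!x -> y = 1 -> 1/8 = 1/8
z || z = 3/4 || 3/4 = 3/4
z || (z || z) = 3/4 || 3/4 = 3/4
(z || (z || z)) || x = 3/4 || 3/4 = 3/4
z -> x = 3/4 -> 3/4 = 1
x <-> x = 3/4 <-> 3/4 = 1
(z -> x) || (x <-> x) = 1 || 1 = 1
((z || (z || z)) || x) -> ((z -> x) || (x <-> x)) = 3/4 -> 1 = 1
(!!x -> y) -> (((z || (z || z)) || x) -> ((z -> x) || (x <-> x))) = 1/8 -> 1 = 1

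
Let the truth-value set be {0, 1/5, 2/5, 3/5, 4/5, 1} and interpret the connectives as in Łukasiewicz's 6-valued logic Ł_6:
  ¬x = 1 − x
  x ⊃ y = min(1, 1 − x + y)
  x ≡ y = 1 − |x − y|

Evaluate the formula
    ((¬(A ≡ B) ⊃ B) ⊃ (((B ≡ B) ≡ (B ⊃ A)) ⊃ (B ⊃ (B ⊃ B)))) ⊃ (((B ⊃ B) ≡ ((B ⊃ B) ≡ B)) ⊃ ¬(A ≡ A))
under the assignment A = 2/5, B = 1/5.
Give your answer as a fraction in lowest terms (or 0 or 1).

4/5

A ≡ B = 2/5 ≡ 1/5 = 4/5
¬(A ≡ B) = ¬4/5 = 1/5
¬(A ≡ B) ⊃ B = 1/5 ⊃ 1/5 = 1
B ≡ B = 1/5 ≡ 1/5 = 1
B ⊃ A = 1/5 ⊃ 2/5 = 1
(B ≡ B) ≡ (B ⊃ A) = 1 ≡ 1 = 1
B ⊃ B = 1/5 ⊃ 1/5 = 1
B ⊃ (B ⊃ B) = 1/5 ⊃ 1 = 1
((B ≡ B) ≡ (B ⊃ A)) ⊃ (B ⊃ (B ⊃ B)) = 1 ⊃ 1 = 1
(¬(A ≡ B) ⊃ B) ⊃ (((B ≡ B) ≡ (B ⊃ A)) ⊃ (B ⊃ (B ⊃ B))) = 1 ⊃ 1 = 1
B ⊃ B = 1/5 ⊃ 1/5 = 1
B ⊃ B = 1/5 ⊃ 1/5 = 1
(B ⊃ B) ≡ B = 1 ≡ 1/5 = 1/5
(B ⊃ B) ≡ ((B ⊃ B) ≡ B) = 1 ≡ 1/5 = 1/5
A ≡ A = 2/5 ≡ 2/5 = 1
¬(A ≡ A) = ¬1 = 0
((B ⊃ B) ≡ ((B ⊃ B) ≡ B)) ⊃ ¬(A ≡ A) = 1/5 ⊃ 0 = 4/5
((¬(A ≡ B) ⊃ B) ⊃ (((B ≡ B) ≡ (B ⊃ A)) ⊃ (B ⊃ (B ⊃ B)))) ⊃ (((B ⊃ B) ≡ ((B ⊃ B) ≡ B)) ⊃ ¬(A ≡ A)) = 1 ⊃ 4/5 = 4/5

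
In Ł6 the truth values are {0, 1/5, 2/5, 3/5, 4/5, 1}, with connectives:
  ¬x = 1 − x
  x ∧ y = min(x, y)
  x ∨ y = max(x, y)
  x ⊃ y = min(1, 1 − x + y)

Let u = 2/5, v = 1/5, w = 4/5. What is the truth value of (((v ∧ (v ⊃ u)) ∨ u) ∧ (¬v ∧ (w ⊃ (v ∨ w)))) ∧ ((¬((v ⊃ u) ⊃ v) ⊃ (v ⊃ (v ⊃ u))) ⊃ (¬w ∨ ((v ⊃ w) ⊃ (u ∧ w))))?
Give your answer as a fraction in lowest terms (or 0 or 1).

v ⊃ u = 1/5 ⊃ 2/5 = 1
v ∧ (v ⊃ u) = 1/5 ∧ 1 = 1/5
(v ∧ (v ⊃ u)) ∨ u = 1/5 ∨ 2/5 = 2/5
¬v = ¬1/5 = 4/5
v ∨ w = 1/5 ∨ 4/5 = 4/5
w ⊃ (v ∨ w) = 4/5 ⊃ 4/5 = 1
¬v ∧ (w ⊃ (v ∨ w)) = 4/5 ∧ 1 = 4/5
((v ∧ (v ⊃ u)) ∨ u) ∧ (¬v ∧ (w ⊃ (v ∨ w))) = 2/5 ∧ 4/5 = 2/5
v ⊃ u = 1/5 ⊃ 2/5 = 1
(v ⊃ u) ⊃ v = 1 ⊃ 1/5 = 1/5
¬((v ⊃ u) ⊃ v) = ¬1/5 = 4/5
v ⊃ u = 1/5 ⊃ 2/5 = 1
v ⊃ (v ⊃ u) = 1/5 ⊃ 1 = 1
¬((v ⊃ u) ⊃ v) ⊃ (v ⊃ (v ⊃ u)) = 4/5 ⊃ 1 = 1
¬w = ¬4/5 = 1/5
v ⊃ w = 1/5 ⊃ 4/5 = 1
u ∧ w = 2/5 ∧ 4/5 = 2/5
(v ⊃ w) ⊃ (u ∧ w) = 1 ⊃ 2/5 = 2/5
¬w ∨ ((v ⊃ w) ⊃ (u ∧ w)) = 1/5 ∨ 2/5 = 2/5
(¬((v ⊃ u) ⊃ v) ⊃ (v ⊃ (v ⊃ u))) ⊃ (¬w ∨ ((v ⊃ w) ⊃ (u ∧ w))) = 1 ⊃ 2/5 = 2/5
(((v ∧ (v ⊃ u)) ∨ u) ∧ (¬v ∧ (w ⊃ (v ∨ w)))) ∧ ((¬((v ⊃ u) ⊃ v) ⊃ (v ⊃ (v ⊃ u))) ⊃ (¬w ∨ ((v ⊃ w) ⊃ (u ∧ w)))) = 2/5 ∧ 2/5 = 2/5

2/5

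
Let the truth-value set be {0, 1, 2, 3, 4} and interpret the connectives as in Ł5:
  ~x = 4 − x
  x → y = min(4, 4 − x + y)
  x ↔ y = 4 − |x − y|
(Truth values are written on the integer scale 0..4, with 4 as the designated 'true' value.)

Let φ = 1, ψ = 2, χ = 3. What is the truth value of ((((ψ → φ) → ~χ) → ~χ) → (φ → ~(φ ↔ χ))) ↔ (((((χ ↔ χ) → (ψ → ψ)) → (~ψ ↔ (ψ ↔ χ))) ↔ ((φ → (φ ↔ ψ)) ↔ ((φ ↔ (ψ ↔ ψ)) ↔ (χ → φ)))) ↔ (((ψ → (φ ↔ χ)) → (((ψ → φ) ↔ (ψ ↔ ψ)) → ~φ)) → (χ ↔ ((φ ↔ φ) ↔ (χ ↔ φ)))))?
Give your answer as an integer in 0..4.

ψ → φ = 2 → 1 = 3
~χ = ~3 = 1
(ψ → φ) → ~χ = 3 → 1 = 2
~χ = ~3 = 1
((ψ → φ) → ~χ) → ~χ = 2 → 1 = 3
φ ↔ χ = 1 ↔ 3 = 2
~(φ ↔ χ) = ~2 = 2
φ → ~(φ ↔ χ) = 1 → 2 = 4
(((ψ → φ) → ~χ) → ~χ) → (φ → ~(φ ↔ χ)) = 3 → 4 = 4
χ ↔ χ = 3 ↔ 3 = 4
ψ → ψ = 2 → 2 = 4
(χ ↔ χ) → (ψ → ψ) = 4 → 4 = 4
~ψ = ~2 = 2
ψ ↔ χ = 2 ↔ 3 = 3
~ψ ↔ (ψ ↔ χ) = 2 ↔ 3 = 3
((χ ↔ χ) → (ψ → ψ)) → (~ψ ↔ (ψ ↔ χ)) = 4 → 3 = 3
φ ↔ ψ = 1 ↔ 2 = 3
φ → (φ ↔ ψ) = 1 → 3 = 4
ψ ↔ ψ = 2 ↔ 2 = 4
φ ↔ (ψ ↔ ψ) = 1 ↔ 4 = 1
χ → φ = 3 → 1 = 2
(φ ↔ (ψ ↔ ψ)) ↔ (χ → φ) = 1 ↔ 2 = 3
(φ → (φ ↔ ψ)) ↔ ((φ ↔ (ψ ↔ ψ)) ↔ (χ → φ)) = 4 ↔ 3 = 3
(((χ ↔ χ) → (ψ → ψ)) → (~ψ ↔ (ψ ↔ χ))) ↔ ((φ → (φ ↔ ψ)) ↔ ((φ ↔ (ψ ↔ ψ)) ↔ (χ → φ))) = 3 ↔ 3 = 4
φ ↔ χ = 1 ↔ 3 = 2
ψ → (φ ↔ χ) = 2 → 2 = 4
ψ → φ = 2 → 1 = 3
ψ ↔ ψ = 2 ↔ 2 = 4
(ψ → φ) ↔ (ψ ↔ ψ) = 3 ↔ 4 = 3
~φ = ~1 = 3
((ψ → φ) ↔ (ψ ↔ ψ)) → ~φ = 3 → 3 = 4
(ψ → (φ ↔ χ)) → (((ψ → φ) ↔ (ψ ↔ ψ)) → ~φ) = 4 → 4 = 4
φ ↔ φ = 1 ↔ 1 = 4
χ ↔ φ = 3 ↔ 1 = 2
(φ ↔ φ) ↔ (χ ↔ φ) = 4 ↔ 2 = 2
χ ↔ ((φ ↔ φ) ↔ (χ ↔ φ)) = 3 ↔ 2 = 3
((ψ → (φ ↔ χ)) → (((ψ → φ) ↔ (ψ ↔ ψ)) → ~φ)) → (χ ↔ ((φ ↔ φ) ↔ (χ ↔ φ))) = 4 → 3 = 3
((((χ ↔ χ) → (ψ → ψ)) → (~ψ ↔ (ψ ↔ χ))) ↔ ((φ → (φ ↔ ψ)) ↔ ((φ ↔ (ψ ↔ ψ)) ↔ (χ → φ)))) ↔ (((ψ → (φ ↔ χ)) → (((ψ → φ) ↔ (ψ ↔ ψ)) → ~φ)) → (χ ↔ ((φ ↔ φ) ↔ (χ ↔ φ)))) = 4 ↔ 3 = 3
((((ψ → φ) → ~χ) → ~χ) → (φ → ~(φ ↔ χ))) ↔ (((((χ ↔ χ) → (ψ → ψ)) → (~ψ ↔ (ψ ↔ χ))) ↔ ((φ → (φ ↔ ψ)) ↔ ((φ ↔ (ψ ↔ ψ)) ↔ (χ → φ)))) ↔ (((ψ → (φ ↔ χ)) → (((ψ → φ) ↔ (ψ ↔ ψ)) → ~φ)) → (χ ↔ ((φ ↔ φ) ↔ (χ ↔ φ))))) = 4 ↔ 3 = 3

3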